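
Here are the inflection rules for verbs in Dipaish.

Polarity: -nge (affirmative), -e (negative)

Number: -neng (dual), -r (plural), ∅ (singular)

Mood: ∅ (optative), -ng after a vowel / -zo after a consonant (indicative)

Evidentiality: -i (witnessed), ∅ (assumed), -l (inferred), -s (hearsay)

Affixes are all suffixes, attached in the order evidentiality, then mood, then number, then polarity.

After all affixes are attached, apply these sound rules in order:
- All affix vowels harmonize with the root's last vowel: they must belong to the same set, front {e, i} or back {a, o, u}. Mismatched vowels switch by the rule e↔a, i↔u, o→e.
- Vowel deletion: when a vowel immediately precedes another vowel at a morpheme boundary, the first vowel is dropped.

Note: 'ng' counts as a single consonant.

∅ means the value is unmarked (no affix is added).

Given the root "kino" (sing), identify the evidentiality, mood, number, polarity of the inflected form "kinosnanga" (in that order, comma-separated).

Segment: kino-s-neng-e.
evidentiality: -s → hearsay.
mood: ∅ → optative.
number: -neng → dual.
polarity: -e → negative.

hearsay, optative, dual, negative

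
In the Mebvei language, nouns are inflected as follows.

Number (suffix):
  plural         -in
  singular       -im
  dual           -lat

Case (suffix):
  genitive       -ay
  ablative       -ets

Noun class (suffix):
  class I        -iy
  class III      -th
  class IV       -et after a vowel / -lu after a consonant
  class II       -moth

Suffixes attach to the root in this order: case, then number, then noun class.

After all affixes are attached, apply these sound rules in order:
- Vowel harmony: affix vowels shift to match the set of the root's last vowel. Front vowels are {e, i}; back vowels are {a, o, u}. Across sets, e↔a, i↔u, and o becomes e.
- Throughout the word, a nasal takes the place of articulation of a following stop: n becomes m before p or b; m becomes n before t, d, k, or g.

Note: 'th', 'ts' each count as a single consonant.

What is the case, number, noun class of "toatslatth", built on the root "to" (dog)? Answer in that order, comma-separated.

ablative, dual, class III

Segment: to-ets-lat-th.
case: -ets → ablative.
number: -lat → dual.
noun class: -th → class III.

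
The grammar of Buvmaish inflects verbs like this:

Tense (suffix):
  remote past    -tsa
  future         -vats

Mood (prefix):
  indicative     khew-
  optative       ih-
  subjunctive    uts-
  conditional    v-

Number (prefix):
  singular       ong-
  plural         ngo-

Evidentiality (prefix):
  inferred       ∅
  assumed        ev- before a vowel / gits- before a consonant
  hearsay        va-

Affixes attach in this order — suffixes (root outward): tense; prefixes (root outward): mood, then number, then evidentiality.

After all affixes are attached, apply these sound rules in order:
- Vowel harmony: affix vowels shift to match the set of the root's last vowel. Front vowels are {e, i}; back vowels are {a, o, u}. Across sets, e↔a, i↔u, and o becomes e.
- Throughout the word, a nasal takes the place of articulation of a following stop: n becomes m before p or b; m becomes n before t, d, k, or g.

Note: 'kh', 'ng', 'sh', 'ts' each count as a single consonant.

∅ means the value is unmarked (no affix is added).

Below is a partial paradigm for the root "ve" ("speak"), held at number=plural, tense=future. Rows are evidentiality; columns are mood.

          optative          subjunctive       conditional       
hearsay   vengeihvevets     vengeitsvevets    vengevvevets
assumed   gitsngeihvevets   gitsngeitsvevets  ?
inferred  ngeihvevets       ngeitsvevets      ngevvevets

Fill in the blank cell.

Attach mood conditional v- → vve.
Attach number plural ngo- → ngovve.
Attach tense future -vats → ngovvevats.
Attach evidentiality assumed gits- (before consonant 'ng') → gitsngovvevats.
Apply vowel harmony: gitsngovvevats → gitsngevvevets.
Nasal assimilation: no change.

gitsngevvevets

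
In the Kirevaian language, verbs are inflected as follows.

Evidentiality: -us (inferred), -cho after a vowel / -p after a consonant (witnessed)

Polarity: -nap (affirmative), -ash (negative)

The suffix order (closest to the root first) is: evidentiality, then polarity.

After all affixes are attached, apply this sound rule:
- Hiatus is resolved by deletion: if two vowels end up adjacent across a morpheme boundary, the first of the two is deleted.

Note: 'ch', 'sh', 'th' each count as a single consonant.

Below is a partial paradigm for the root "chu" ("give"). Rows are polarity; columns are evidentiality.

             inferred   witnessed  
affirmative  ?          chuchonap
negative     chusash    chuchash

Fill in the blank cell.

Attach evidentiality inferred -us → chuus.
Attach polarity affirmative -nap → chuusnap.
Apply vowel deletion: chuusnap → chusnap.

chusnap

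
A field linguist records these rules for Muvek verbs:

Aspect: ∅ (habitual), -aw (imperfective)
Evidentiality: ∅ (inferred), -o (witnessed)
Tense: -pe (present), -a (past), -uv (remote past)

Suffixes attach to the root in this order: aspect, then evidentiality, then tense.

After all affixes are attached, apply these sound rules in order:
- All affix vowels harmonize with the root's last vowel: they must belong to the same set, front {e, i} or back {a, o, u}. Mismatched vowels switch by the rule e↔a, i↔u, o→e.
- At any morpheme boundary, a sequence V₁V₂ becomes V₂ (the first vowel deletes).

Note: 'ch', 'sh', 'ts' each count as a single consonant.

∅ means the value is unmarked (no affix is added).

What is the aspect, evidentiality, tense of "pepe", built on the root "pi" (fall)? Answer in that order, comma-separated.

habitual, witnessed, present

Segment: pi-o-pe.
aspect: ∅ → habitual.
evidentiality: -o → witnessed.
tense: -pe → present.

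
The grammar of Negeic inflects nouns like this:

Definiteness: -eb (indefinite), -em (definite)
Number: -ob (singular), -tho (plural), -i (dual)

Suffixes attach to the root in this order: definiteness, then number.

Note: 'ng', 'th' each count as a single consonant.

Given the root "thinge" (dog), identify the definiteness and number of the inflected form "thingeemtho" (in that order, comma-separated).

Segment: thinge-em-tho.
definiteness: -em → definite.
number: -tho → plural.

definite, plural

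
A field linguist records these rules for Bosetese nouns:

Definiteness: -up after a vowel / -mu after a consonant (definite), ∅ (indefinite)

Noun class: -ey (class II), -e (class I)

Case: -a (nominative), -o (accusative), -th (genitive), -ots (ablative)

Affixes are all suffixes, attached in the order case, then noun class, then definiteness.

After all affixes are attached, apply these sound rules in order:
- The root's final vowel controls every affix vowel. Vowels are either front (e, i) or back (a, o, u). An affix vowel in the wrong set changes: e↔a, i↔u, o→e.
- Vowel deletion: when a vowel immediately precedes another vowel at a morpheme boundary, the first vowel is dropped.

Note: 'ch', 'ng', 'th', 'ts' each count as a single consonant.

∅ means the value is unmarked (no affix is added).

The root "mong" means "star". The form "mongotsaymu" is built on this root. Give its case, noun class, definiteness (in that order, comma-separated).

Segment: mong-ots-ey-mu.
case: -ots → ablative.
noun class: -ey → class II.
definiteness: -up/mu → definite.

ablative, class II, definite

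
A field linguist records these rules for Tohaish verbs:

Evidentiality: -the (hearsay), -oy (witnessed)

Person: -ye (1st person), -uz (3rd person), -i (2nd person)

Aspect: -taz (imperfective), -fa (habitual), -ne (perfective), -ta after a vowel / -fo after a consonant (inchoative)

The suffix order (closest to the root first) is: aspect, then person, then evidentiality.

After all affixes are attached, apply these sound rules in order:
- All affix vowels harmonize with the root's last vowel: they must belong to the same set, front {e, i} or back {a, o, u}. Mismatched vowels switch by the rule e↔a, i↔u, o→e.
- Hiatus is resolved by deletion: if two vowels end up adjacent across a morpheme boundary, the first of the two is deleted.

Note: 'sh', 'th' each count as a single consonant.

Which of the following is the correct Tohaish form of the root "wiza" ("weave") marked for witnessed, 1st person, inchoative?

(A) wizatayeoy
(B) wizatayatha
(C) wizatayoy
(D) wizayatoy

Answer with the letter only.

C

Attach aspect inchoative -ta (after vowel 'a') → wizata.
Attach person 1st person -ye → wizataye.
Attach evidentiality witnessed -oy → wizatayeoy.
Apply vowel harmony: wizatayeoy → wizatayaoy.
Apply vowel deletion: wizatayaoy → wizatayoy.
So the correct form is wizatayoy, option (C).
(D) wizayatoy is wrong: it has the affixes in the wrong order.
(B) wizatayatha is wrong: it uses hearsay instead of witnessed for evidentiality.
(A) wizatayeoy is wrong: it fails to apply the sound rule(s).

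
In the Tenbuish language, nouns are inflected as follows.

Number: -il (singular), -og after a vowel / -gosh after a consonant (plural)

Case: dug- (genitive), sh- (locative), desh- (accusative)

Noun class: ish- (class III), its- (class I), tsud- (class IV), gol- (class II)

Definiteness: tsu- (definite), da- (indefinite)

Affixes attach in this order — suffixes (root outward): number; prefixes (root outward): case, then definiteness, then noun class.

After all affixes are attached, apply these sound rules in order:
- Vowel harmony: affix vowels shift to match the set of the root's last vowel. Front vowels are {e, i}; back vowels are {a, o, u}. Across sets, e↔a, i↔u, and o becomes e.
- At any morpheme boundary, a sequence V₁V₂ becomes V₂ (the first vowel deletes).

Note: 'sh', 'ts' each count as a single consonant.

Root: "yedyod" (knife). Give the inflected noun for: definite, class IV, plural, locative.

Attach case locative sh- → shyedyod.
Attach definiteness definite tsu- → tsushyedyod.
Attach number plural -gosh (after consonant 'd') → tsushyedyodgosh.
Attach noun class class IV tsud- → tsudtsushyedyodgosh.
Vowel harmony: no change.
Vowel deletion: no change.

tsudtsushyedyodgosh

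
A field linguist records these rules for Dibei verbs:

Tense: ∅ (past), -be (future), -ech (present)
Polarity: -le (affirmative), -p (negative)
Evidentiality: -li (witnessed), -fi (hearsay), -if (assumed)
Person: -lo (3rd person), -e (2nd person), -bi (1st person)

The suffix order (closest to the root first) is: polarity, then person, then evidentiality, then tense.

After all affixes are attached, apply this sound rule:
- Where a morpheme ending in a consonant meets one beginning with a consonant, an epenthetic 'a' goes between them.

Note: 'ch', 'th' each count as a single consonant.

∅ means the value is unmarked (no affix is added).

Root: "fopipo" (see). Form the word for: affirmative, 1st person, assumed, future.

Attach polarity affirmative -le → fopipole.
Attach person 1st person -bi → fopipolebi.
Attach evidentiality assumed -if → fopipolebiif.
Attach tense future -be → fopipolebiifbe.
Apply epenthesis: fopipolebiifbe → fopipolebiifabe.

fopipolebiifabe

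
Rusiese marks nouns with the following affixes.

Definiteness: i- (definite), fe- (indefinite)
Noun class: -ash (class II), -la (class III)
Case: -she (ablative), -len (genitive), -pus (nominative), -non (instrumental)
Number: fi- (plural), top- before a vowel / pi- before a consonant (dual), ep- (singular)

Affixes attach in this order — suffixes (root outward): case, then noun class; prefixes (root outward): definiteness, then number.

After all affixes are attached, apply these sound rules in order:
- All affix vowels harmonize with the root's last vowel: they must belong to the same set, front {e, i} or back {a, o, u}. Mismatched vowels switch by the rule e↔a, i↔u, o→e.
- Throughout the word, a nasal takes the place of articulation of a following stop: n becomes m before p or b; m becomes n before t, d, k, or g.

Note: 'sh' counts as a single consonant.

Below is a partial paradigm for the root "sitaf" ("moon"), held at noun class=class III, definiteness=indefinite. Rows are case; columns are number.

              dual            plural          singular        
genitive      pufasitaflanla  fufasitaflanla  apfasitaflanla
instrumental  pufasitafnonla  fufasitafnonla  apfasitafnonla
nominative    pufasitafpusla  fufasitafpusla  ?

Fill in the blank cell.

apfasitafpusla

Attach case nominative -pus → sitafpus.
Attach noun class class III -la → sitafpusla.
Attach definiteness indefinite fe- → fesitafpusla.
Attach number singular ep- → epfesitafpusla.
Apply vowel harmony: epfesitafpusla → apfasitafpusla.
Nasal assimilation: no change.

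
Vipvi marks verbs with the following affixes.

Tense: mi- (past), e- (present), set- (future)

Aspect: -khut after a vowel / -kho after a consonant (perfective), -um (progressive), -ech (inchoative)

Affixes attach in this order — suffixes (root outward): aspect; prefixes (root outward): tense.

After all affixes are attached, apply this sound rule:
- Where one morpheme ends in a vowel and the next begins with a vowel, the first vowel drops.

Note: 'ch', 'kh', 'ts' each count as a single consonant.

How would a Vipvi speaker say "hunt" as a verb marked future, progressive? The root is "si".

Attach tense future set- → setsi.
Attach aspect progressive -um → setsium.
Apply vowel deletion: setsium → setsum.

setsum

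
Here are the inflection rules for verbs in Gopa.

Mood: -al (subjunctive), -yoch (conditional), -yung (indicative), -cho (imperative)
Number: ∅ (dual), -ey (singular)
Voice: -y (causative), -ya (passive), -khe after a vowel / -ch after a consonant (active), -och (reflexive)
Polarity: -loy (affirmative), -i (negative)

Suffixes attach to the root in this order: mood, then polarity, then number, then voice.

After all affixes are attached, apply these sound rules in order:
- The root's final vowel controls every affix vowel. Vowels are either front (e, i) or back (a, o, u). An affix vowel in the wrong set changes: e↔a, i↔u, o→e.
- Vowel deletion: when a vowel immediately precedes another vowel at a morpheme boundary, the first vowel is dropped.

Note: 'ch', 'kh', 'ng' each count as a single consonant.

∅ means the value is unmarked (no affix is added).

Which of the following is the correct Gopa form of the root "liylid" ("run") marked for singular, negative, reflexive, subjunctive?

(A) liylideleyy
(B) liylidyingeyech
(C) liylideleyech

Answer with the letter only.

Attach mood subjunctive -al → liylidal.
Attach polarity negative -i → liylidali.
Attach number singular -ey → liylidaliey.
Attach voice reflexive -och → liylidalieyoch.
Apply vowel harmony: liylidalieyoch → liylidelieyech.
Apply vowel deletion: liylidelieyech → liylideleyech.
So the correct form is liylideleyech, option (C).
(A) liylideleyy is wrong: it uses causative instead of reflexive for voice.
(B) liylidyingeyech is wrong: it uses indicative instead of subjunctive for mood.

C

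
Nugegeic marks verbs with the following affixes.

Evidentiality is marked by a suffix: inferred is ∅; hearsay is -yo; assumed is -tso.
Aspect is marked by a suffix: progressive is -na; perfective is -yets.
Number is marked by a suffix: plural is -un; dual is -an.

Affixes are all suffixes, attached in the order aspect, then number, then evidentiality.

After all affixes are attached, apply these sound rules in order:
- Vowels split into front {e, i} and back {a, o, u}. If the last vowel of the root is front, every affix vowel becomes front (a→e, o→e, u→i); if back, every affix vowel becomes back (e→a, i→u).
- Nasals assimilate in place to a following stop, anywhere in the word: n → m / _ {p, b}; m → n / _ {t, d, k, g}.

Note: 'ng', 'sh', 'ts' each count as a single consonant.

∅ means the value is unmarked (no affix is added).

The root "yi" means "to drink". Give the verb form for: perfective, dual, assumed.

Attach aspect perfective -yets → yiyets.
Attach number dual -an → yiyetsan.
Attach evidentiality assumed -tso → yiyetsantso.
Apply vowel harmony: yiyetsantso → yiyetsentse.
Nasal assimilation: no change.

yiyetsentse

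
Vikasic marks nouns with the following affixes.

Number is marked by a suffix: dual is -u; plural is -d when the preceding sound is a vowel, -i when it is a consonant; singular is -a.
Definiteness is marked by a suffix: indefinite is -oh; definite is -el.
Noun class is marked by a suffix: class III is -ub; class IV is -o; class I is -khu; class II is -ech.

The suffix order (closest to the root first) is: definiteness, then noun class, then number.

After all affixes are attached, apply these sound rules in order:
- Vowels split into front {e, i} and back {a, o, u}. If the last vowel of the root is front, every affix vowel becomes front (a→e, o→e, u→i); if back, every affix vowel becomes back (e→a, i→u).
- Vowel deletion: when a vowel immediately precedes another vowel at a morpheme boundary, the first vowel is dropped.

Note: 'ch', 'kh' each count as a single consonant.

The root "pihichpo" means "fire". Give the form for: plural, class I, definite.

pihichpalkhud

Attach definiteness definite -el → pihichpoel.
Attach noun class class I -khu → pihichpoelkhu.
Attach number plural -d (after vowel 'u') → pihichpoelkhud.
Apply vowel harmony: pihichpoelkhud → pihichpoalkhud.
Apply vowel deletion: pihichpoalkhud → pihichpalkhud.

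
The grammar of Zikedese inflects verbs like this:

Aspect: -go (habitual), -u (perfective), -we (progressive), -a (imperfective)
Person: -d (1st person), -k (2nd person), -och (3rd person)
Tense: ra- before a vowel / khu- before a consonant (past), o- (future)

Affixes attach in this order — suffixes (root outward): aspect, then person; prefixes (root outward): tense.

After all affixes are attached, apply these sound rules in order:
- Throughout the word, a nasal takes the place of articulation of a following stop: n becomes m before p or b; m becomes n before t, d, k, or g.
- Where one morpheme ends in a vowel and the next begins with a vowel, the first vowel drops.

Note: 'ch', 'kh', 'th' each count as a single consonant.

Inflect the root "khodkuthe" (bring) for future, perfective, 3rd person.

okhodkuthoch

Attach tense future o- → okhodkuthe.
Attach aspect perfective -u → okhodkutheu.
Attach person 3rd person -och → okhodkutheuoch.
Nasal assimilation: no change.
Apply vowel deletion: okhodkutheuoch → okhodkuthoch.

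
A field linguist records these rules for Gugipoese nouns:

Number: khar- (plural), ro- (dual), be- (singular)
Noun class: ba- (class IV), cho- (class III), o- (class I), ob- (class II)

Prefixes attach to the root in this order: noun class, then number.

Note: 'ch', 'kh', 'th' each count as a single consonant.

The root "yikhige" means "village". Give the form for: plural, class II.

kharobyikhige

Attach noun class class II ob- → obyikhige.
Attach number plural khar- → kharobyikhige.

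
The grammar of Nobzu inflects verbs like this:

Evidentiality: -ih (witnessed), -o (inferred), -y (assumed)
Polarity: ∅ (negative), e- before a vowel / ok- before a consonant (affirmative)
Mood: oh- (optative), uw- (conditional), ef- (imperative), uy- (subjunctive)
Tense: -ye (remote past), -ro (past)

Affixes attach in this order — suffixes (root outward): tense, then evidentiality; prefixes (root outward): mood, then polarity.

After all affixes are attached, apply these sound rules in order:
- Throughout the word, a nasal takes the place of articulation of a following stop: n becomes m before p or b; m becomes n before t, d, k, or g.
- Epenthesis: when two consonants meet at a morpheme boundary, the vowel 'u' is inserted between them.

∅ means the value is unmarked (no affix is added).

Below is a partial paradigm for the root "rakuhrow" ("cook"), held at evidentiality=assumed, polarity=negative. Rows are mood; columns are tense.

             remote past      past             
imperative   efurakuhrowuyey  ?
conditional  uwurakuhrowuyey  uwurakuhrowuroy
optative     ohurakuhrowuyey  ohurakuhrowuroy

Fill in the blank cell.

efurakuhrowuroy

Attach tense past -ro → rakuhrowro.
Attach mood imperative ef- → efrakuhrowro.
Attach evidentiality assumed -y → efrakuhrowroy.
polarity = negative: zero marking, form stays efrakuhrowroy.
Nasal assimilation: no change.
Apply epenthesis: efrakuhrowroy → efurakuhrowuroy.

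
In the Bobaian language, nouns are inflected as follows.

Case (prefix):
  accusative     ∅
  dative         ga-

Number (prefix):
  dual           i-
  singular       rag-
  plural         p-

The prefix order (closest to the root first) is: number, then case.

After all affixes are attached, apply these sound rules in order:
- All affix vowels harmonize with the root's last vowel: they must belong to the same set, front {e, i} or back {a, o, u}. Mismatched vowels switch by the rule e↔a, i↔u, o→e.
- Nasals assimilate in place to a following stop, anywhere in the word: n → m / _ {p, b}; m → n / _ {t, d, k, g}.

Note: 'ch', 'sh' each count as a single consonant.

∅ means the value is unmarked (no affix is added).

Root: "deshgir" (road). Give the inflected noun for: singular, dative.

Attach number singular rag- → ragdeshgir.
Attach case dative ga- → garagdeshgir.
Apply vowel harmony: garagdeshgir → geregdeshgir.
Nasal assimilation: no change.

geregdeshgir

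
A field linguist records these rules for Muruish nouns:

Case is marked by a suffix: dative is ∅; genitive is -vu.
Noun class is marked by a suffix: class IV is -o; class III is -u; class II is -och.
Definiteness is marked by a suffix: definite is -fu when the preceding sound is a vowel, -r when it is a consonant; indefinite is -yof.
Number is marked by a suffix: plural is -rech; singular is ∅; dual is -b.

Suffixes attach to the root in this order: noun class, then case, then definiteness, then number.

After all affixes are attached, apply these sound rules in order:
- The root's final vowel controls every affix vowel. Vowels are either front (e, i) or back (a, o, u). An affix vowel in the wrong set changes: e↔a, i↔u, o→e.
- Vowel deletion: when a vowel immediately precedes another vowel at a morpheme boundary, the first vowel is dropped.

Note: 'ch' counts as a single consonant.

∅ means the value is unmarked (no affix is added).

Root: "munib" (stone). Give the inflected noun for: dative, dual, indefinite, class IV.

Attach noun class class IV -o → munibo.
case = dative: zero marking, form stays munibo.
Attach definiteness indefinite -yof → muniboyof.
Attach number dual -b → muniboyofb.
Apply vowel harmony: muniboyofb → munibeyefb.
Vowel deletion: no change.

munibeyefb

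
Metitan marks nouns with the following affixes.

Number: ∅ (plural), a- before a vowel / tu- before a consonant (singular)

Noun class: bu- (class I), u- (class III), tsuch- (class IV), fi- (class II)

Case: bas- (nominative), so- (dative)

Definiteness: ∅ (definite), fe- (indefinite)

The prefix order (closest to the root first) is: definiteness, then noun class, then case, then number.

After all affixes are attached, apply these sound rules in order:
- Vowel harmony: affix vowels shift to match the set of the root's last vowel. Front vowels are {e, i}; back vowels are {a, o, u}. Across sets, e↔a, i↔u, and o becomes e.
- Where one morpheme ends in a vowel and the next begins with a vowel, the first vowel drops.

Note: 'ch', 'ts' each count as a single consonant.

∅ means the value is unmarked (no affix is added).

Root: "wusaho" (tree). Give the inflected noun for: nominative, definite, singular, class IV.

definiteness = definite: zero marking, form stays wusaho.
Attach noun class class IV tsuch- → tsuchwusaho.
Attach case nominative bas- → bastsuchwusaho.
Attach number singular tu- (before consonant 'b') → tubastsuchwusaho.
Vowel harmony: no change.
Vowel deletion: no change.

tubastsuchwusaho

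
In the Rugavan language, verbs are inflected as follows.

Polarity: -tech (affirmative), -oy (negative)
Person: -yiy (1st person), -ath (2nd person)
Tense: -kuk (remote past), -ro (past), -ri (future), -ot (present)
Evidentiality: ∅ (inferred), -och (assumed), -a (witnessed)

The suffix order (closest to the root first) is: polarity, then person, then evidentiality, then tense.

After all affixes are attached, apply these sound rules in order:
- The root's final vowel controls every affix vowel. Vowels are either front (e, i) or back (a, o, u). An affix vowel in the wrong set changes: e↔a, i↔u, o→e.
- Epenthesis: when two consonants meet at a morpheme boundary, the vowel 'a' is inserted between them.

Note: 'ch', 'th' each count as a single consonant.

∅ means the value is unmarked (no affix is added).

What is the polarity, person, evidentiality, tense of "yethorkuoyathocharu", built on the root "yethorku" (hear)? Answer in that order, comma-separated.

negative, 2nd person, assumed, future

Segment: yethorku-oy-ath-och-ri.
polarity: -oy → negative.
person: -ath → 2nd person.
evidentiality: -och → assumed.
tense: -ri → future.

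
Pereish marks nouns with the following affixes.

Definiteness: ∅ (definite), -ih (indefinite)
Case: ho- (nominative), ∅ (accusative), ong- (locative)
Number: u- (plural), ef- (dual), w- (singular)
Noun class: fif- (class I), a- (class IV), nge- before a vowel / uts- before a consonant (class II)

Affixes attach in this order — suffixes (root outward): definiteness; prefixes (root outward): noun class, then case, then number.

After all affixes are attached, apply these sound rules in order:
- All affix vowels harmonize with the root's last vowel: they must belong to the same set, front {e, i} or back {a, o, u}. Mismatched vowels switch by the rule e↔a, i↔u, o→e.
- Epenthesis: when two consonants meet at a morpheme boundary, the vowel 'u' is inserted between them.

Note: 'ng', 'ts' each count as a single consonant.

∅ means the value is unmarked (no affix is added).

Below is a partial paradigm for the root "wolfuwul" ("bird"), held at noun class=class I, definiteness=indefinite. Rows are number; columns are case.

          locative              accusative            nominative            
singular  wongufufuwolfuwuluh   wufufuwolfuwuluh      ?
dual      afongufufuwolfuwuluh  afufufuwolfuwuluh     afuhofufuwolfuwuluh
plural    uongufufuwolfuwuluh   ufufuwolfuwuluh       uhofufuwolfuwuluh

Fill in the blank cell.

Attach noun class class I fif- → fifwolfuwul.
Attach case nominative ho- → hofifwolfuwul.
Attach definiteness indefinite -ih → hofifwolfuwulih.
Attach number singular w- → whofifwolfuwulih.
Apply vowel harmony: whofifwolfuwulih → whofufwolfuwuluh.
Apply epenthesis: whofufwolfuwuluh → wuhofufuwolfuwuluh.

wuhofufuwolfuwuluh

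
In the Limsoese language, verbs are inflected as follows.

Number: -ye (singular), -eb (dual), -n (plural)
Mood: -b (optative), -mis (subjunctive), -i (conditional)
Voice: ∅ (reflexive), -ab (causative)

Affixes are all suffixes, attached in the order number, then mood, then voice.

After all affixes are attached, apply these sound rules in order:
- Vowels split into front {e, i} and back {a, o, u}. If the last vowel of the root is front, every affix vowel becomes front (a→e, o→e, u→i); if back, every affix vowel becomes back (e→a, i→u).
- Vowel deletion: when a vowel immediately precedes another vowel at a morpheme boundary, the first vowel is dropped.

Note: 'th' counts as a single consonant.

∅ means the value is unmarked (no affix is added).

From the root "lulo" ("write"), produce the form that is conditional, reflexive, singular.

Attach number singular -ye → luloye.
Attach mood conditional -i → luloyei.
voice = reflexive: zero marking, form stays luloyei.
Apply vowel harmony: luloyei → luloyau.
Apply vowel deletion: luloyau → luloyu.

luloyu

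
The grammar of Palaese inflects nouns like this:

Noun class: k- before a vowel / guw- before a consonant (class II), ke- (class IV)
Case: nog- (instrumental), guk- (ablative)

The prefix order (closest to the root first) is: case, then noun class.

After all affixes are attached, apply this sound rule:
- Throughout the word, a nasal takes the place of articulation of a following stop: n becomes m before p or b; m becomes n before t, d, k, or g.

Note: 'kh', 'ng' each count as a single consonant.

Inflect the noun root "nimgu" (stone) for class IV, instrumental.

Attach case instrumental nog- → nognimgu.
Attach noun class class IV ke- → kenognimgu.
Apply nasal assimilation: kenognimgu → kenogningu.

kenogningu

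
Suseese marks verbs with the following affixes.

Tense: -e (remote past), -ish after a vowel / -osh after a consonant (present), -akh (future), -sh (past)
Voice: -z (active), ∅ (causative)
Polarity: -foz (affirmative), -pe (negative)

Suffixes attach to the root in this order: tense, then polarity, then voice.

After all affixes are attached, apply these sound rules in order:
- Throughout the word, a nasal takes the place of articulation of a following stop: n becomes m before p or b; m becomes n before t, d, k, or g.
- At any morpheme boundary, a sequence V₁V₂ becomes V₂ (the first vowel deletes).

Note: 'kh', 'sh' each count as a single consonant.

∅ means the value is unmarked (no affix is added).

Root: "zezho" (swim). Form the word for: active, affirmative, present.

zezhishfozz

Attach tense present -ish (after vowel 'o') → zezhoish.
Attach polarity affirmative -foz → zezhoishfoz.
Attach voice active -z → zezhoishfozz.
Nasal assimilation: no change.
Apply vowel deletion: zezhoishfozz → zezhishfozz.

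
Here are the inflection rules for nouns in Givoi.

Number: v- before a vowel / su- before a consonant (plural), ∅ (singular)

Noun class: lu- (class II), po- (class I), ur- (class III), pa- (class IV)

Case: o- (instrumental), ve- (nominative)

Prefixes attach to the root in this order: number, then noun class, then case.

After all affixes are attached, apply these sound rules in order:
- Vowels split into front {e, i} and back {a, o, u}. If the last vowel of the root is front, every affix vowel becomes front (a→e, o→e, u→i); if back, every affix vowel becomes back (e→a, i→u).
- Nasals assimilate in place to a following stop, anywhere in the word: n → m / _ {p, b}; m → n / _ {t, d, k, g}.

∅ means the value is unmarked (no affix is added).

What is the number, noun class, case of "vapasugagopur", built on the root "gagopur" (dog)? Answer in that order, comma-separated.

Segment: ve-pa-su-gagopur.
number: v/su- → plural.
noun class: pa- → class IV.
case: ve- → nominative.

plural, class IV, nominative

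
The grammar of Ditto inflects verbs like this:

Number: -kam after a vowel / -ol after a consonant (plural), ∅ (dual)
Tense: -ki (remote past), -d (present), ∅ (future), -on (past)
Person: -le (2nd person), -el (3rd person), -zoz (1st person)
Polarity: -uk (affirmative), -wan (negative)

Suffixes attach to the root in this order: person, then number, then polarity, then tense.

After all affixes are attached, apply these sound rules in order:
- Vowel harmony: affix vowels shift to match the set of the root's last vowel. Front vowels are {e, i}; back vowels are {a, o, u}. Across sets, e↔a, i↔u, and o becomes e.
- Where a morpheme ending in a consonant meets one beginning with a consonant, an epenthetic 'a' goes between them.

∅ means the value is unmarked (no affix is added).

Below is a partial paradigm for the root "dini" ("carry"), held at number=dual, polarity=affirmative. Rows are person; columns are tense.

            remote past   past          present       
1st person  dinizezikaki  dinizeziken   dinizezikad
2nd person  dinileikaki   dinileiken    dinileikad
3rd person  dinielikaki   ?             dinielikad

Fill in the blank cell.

dinieliken

Attach person 3rd person -el → diniel.
number = dual: zero marking, form stays diniel.
Attach polarity affirmative -uk → dinieluk.
Attach tense past -on → dinielukon.
Apply vowel harmony: dinielukon → dinieliken.
Epenthesis: no change.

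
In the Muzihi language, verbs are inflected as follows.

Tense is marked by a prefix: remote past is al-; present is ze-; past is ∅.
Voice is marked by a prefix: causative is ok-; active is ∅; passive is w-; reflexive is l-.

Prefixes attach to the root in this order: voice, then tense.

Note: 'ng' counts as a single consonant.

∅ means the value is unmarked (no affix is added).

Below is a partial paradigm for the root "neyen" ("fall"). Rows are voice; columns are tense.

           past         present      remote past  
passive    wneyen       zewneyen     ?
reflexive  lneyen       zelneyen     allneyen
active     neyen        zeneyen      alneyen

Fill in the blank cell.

Attach voice passive w- → wneyen.
Attach tense remote past al- → alwneyen.

alwneyen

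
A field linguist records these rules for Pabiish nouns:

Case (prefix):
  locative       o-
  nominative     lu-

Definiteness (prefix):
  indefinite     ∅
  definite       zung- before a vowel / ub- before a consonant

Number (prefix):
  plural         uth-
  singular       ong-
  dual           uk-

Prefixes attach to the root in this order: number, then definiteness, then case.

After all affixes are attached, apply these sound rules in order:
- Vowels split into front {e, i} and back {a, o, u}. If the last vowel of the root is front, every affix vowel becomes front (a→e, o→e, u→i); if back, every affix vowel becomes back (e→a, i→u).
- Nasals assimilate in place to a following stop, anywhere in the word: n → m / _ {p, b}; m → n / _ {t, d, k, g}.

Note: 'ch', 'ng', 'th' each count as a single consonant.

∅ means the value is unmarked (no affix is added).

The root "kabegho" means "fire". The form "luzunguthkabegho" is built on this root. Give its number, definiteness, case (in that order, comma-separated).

Segment: lu-zung-uth-kabegho.
number: uth- → plural.
definiteness: zung/ub- → definite.
case: lu- → nominative.

plural, definite, nominative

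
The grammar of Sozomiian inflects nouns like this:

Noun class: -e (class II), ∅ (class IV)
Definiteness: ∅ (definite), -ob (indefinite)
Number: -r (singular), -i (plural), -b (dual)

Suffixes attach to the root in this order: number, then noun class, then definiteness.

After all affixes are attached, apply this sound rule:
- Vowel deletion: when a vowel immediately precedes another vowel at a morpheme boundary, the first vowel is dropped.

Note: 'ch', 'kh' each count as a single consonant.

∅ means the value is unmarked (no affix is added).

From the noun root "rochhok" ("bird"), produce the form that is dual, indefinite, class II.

rochhokbob

Attach number dual -b → rochhokb.
Attach noun class class II -e → rochhokbe.
Attach definiteness indefinite -ob → rochhokbeob.
Apply vowel deletion: rochhokbeob → rochhokbob.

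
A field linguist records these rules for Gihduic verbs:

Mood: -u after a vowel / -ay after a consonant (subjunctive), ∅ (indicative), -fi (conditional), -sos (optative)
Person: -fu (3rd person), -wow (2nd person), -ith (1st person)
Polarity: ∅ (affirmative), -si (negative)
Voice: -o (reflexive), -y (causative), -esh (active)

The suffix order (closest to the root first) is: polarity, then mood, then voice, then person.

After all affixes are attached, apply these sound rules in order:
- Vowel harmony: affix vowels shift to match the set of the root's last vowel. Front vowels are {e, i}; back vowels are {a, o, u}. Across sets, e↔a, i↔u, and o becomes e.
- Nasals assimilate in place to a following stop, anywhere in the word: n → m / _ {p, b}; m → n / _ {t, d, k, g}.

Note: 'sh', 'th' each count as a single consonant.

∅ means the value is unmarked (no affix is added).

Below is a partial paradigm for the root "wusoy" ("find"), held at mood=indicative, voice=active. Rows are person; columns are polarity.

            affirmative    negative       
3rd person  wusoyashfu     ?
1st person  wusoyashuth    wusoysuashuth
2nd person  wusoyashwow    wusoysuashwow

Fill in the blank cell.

Attach polarity negative -si → wusoysi.
mood = indicative: zero marking, form stays wusoysi.
Attach voice active -esh → wusoysiesh.
Attach person 3rd person -fu → wusoysieshfu.
Apply vowel harmony: wusoysieshfu → wusoysuashfu.
Nasal assimilation: no change.

wusoysuashfu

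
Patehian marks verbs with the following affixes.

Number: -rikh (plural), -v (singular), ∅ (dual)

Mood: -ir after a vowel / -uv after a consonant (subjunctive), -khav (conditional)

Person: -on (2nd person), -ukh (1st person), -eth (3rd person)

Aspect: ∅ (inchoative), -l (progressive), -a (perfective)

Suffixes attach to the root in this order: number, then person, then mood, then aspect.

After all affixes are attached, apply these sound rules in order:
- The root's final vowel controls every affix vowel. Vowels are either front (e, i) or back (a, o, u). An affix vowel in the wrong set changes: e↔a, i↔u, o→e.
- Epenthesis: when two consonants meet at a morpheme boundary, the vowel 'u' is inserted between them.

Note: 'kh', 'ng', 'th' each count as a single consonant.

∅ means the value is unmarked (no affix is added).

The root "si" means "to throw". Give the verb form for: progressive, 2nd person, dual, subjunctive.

number = dual: zero marking, form stays si.
Attach person 2nd person -on → sion.
Attach mood subjunctive -uv (after consonant 'n') → sionuv.
Attach aspect progressive -l → sionuvl.
Apply vowel harmony: sionuvl → sienivl.
Apply epenthesis: sienivl → sienivul.

sienivul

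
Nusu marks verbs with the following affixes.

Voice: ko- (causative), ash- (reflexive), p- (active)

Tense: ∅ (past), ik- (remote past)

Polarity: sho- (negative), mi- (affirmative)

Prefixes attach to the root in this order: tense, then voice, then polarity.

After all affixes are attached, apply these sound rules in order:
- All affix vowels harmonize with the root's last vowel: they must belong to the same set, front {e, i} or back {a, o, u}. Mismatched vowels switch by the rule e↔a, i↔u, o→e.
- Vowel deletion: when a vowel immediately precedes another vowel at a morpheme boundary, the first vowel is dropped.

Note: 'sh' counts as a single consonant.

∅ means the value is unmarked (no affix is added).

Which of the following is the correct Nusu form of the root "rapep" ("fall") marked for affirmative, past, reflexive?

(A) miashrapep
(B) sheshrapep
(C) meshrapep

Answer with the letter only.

tense = past: zero marking, form stays rapep.
Attach voice reflexive ash- → ashrapep.
Attach polarity affirmative mi- → miashrapep.
Apply vowel harmony: miashrapep → mieshrapep.
Apply vowel deletion: mieshrapep → meshrapep.
So the correct form is meshrapep, option (C).
(A) miashrapep is wrong: it fails to apply the sound rule(s).
(B) sheshrapep is wrong: it uses negative instead of affirmative for polarity.

C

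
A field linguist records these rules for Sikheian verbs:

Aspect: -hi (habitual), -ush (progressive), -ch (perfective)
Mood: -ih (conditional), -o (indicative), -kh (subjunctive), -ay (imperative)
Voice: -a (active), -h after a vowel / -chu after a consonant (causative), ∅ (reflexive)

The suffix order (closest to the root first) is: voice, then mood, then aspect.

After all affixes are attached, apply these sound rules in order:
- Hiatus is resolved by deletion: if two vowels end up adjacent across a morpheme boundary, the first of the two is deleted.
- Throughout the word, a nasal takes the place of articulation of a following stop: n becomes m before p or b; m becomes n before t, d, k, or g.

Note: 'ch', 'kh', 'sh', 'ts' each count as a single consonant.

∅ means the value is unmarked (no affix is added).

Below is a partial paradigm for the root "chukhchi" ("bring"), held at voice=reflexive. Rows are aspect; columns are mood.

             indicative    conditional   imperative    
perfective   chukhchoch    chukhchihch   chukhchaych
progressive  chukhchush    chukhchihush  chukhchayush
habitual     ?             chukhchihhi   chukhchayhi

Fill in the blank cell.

chukhchohi

voice = reflexive: zero marking, form stays chukhchi.
Attach mood indicative -o → chukhchio.
Attach aspect habitual -hi → chukhchiohi.
Apply vowel deletion: chukhchiohi → chukhchohi.
Nasal assimilation: no change.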